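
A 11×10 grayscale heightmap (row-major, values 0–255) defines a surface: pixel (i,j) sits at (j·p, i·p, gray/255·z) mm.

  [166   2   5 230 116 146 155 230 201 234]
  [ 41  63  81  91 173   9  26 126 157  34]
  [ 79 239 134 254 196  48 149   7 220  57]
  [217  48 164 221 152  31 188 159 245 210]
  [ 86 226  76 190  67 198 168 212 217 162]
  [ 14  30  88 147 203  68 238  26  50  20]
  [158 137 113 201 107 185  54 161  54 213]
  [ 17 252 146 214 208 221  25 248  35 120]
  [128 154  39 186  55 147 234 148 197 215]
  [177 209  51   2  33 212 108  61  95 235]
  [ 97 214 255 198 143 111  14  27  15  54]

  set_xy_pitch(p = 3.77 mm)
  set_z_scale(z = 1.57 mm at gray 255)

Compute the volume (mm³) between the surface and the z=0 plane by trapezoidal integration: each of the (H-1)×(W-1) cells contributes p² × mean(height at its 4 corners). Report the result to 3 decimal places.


height_mm = gray/255 × 1.57; cell vol = 3.77² × mean(4 corners)
unit = 3.77² × 1.57 / (4×255) = 0.0218767 mm³ per gray-sum
row 0: Σ corner-gray over 9 cells = 4097  → 89.6289
row 1: Σ corner-gray over 9 cells = 4157  → 90.9415
row 2: Σ corner-gray over 9 cells = 5473  → 119.7313
row 3: Σ corner-gray over 9 cells = 5799  → 126.8631
row 4: Σ corner-gray over 9 cells = 4690  → 102.6018
row 5: Σ corner-gray over 9 cells = 4129  → 90.3290
row 6: Σ corner-gray over 9 cells = 5230  → 114.4152
row 7: Σ corner-gray over 9 cells = 5498  → 120.2782
row 8: Σ corner-gray over 9 cells = 4617  → 101.0048
row 9: Σ corner-gray over 9 cells = 4059  → 88.7976
Σ rows: total corner-gray = 47749  → 1044.5914 mm³

1044.591


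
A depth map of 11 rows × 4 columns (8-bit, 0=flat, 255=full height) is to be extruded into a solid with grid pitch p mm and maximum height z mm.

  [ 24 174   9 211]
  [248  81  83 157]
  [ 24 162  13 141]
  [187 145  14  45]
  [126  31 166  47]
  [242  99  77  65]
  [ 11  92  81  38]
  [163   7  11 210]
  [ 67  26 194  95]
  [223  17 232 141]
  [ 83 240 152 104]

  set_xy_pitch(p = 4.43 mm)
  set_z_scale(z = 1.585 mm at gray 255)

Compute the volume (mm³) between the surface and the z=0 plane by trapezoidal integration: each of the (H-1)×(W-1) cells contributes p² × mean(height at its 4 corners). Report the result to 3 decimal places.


370.704

height_mm = gray/255 × 1.585; cell vol = 4.43² × mean(4 corners)
unit = 4.43² × 1.585 / (4×255) = 0.0304956 mm³ per gray-sum
row 0: Σ corner-gray over 3 cells = 1334  → 40.6811
row 1: Σ corner-gray over 3 cells = 1248  → 38.0585
row 2: Σ corner-gray over 3 cells = 1065  → 32.4778
row 3: Σ corner-gray over 3 cells = 1117  → 34.0635
row 4: Σ corner-gray over 3 cells = 1226  → 37.3876
row 5: Σ corner-gray over 3 cells = 1054  → 32.1423
row 6: Σ corner-gray over 3 cells = 804  → 24.5184
row 7: Σ corner-gray over 3 cells = 1011  → 30.8310
row 8: Σ corner-gray over 3 cells = 1464  → 44.6455
row 9: Σ corner-gray over 3 cells = 1833  → 55.8984
Σ rows: total corner-gray = 12156  → 370.7040 mm³


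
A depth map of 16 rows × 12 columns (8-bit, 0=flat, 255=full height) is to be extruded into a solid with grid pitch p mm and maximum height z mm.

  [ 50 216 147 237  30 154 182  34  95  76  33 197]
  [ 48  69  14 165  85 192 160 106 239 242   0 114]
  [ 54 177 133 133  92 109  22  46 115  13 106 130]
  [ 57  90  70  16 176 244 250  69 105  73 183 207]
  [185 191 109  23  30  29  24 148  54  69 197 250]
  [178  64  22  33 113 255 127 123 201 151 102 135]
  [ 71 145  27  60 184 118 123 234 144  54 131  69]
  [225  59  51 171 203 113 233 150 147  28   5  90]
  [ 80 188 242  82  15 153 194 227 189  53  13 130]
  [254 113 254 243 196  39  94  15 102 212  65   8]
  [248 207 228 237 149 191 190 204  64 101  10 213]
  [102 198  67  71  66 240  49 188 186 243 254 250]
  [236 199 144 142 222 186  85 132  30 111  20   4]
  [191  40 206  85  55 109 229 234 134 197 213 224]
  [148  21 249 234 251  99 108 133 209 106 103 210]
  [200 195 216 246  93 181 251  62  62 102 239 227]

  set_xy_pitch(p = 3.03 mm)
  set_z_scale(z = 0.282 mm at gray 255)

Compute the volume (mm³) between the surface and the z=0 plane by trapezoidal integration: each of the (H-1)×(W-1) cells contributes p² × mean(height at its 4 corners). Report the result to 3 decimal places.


height_mm = gray/255 × 0.282; cell vol = 3.03² × mean(4 corners)
unit = 3.03² × 0.282 / (4×255) = 0.00253825 mm³ per gray-sum
row 0: Σ corner-gray over 11 cells = 5361  → 13.6076
row 1: Σ corner-gray over 11 cells = 4782  → 12.1379
row 2: Σ corner-gray over 11 cells = 4892  → 12.4171
row 3: Σ corner-gray over 11 cells = 4999  → 12.6887
row 4: Σ corner-gray over 11 cells = 4878  → 12.3816
row 5: Σ corner-gray over 11 cells = 5275  → 13.3893
row 6: Σ corner-gray over 11 cells = 5215  → 13.2370
row 7: Σ corner-gray over 11 cells = 5557  → 14.1050
row 8: Σ corner-gray over 11 cells = 5850  → 14.8488
row 9: Σ corner-gray over 11 cells = 6551  → 16.6281
row 10: Σ corner-gray over 11 cells = 7099  → 18.0190
row 11: Σ corner-gray over 11 cells = 6258  → 15.8844
row 12: Σ corner-gray over 11 cells = 6201  → 15.7397
row 13: Σ corner-gray over 11 cells = 6803  → 17.2677
row 14: Σ corner-gray over 11 cells = 7105  → 18.0343
Σ rows: total corner-gray = 86826  → 220.3860 mm³

220.386


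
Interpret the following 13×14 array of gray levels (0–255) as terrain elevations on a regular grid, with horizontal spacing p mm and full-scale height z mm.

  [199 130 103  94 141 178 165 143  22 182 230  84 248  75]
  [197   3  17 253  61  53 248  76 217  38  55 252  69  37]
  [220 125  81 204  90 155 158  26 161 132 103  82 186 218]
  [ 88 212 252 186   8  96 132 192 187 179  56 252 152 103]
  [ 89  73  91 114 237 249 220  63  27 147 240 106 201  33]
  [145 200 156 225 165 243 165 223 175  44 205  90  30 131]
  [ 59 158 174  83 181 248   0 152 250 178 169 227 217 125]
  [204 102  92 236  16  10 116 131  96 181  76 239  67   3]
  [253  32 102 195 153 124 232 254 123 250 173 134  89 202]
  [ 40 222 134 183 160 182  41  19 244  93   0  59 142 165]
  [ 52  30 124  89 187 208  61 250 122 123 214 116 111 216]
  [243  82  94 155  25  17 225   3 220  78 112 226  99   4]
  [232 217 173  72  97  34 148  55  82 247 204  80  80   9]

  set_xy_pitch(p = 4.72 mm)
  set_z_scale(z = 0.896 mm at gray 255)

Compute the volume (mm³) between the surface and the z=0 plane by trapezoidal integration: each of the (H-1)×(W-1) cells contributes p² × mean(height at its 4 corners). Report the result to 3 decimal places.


height_mm = gray/255 × 0.896; cell vol = 4.72² × mean(4 corners)
unit = 4.72² × 0.896 / (4×255) = 0.01957 mm³ per gray-sum
row 0: Σ corner-gray over 13 cells = 6632  → 129.7885
row 1: Σ corner-gray over 13 cells = 6362  → 124.5046
row 2: Σ corner-gray over 13 cells = 7443  → 145.6598
row 3: Σ corner-gray over 13 cells = 7657  → 149.8478
row 4: Σ corner-gray over 13 cells = 7776  → 152.1767
row 5: Σ corner-gray over 13 cells = 8376  → 163.9187
row 6: Σ corner-gray over 13 cells = 7189  → 140.6891
row 7: Σ corner-gray over 13 cells = 7108  → 139.1039
row 8: Σ corner-gray over 13 cells = 7340  → 143.6441
row 9: Σ corner-gray over 13 cells = 6701  → 131.1389
row 10: Σ corner-gray over 13 cells = 6457  → 126.3638
row 11: Σ corner-gray over 13 cells = 6138  → 120.1209
Σ rows: total corner-gray = 85179  → 1666.9569 mm³

1666.957


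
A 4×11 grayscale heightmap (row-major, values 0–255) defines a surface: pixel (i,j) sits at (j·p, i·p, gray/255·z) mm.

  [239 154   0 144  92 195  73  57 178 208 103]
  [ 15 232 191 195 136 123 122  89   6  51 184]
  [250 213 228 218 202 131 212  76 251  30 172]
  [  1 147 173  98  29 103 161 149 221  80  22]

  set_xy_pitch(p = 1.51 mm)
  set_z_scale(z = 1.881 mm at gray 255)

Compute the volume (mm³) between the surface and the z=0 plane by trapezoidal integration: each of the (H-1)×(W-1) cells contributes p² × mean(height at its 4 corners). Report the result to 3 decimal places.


71.292

height_mm = gray/255 × 1.881; cell vol = 1.51² × mean(4 corners)
unit = 1.51² × 1.881 / (4×255) = 0.00420477 mm³ per gray-sum
row 0: Σ corner-gray over 10 cells = 5033  → 21.1626
row 1: Σ corner-gray over 10 cells = 6033  → 25.3674
row 2: Σ corner-gray over 10 cells = 5889  → 24.7619
Σ rows: total corner-gray = 16955  → 71.2919 mm³


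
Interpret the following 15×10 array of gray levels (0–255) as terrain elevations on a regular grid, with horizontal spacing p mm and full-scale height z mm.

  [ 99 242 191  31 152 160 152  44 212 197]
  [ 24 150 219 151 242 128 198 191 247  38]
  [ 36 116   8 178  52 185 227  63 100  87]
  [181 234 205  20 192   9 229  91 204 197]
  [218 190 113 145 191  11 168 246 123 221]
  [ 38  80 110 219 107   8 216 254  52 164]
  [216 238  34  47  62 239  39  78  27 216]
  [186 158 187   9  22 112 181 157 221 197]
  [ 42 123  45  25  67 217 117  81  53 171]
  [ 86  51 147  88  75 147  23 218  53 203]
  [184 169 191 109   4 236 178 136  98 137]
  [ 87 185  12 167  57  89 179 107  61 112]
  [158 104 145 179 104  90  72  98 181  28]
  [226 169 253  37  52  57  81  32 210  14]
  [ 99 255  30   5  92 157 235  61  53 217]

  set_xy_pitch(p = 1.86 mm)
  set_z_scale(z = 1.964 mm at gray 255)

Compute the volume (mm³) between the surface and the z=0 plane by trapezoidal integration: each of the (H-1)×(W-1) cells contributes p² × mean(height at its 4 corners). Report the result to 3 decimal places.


height_mm = gray/255 × 1.964; cell vol = 1.86² × mean(4 corners)
unit = 1.86² × 1.964 / (4×255) = 0.00666143 mm³ per gray-sum
row 0: Σ corner-gray over 9 cells = 5778  → 38.4897
row 1: Σ corner-gray over 9 cells = 5095  → 33.9400
row 2: Σ corner-gray over 9 cells = 4727  → 31.4886
row 3: Σ corner-gray over 9 cells = 5559  → 37.0309
row 4: Σ corner-gray over 9 cells = 5107  → 34.0199
row 5: Σ corner-gray over 9 cells = 4254  → 28.3377
row 6: Σ corner-gray over 9 cells = 4437  → 29.5567
row 7: Σ corner-gray over 9 cells = 4146  → 27.6183
row 8: Σ corner-gray over 9 cells = 3562  → 23.7280
row 9: Σ corner-gray over 9 cells = 4456  → 29.6833
row 10: Σ corner-gray over 9 cells = 4476  → 29.8165
row 11: Σ corner-gray over 9 cells = 4045  → 26.9455
row 12: Σ corner-gray over 9 cells = 4154  → 27.6716
row 13: Σ corner-gray over 9 cells = 4114  → 27.4051
Σ rows: total corner-gray = 63910  → 425.7317 mm³

425.732


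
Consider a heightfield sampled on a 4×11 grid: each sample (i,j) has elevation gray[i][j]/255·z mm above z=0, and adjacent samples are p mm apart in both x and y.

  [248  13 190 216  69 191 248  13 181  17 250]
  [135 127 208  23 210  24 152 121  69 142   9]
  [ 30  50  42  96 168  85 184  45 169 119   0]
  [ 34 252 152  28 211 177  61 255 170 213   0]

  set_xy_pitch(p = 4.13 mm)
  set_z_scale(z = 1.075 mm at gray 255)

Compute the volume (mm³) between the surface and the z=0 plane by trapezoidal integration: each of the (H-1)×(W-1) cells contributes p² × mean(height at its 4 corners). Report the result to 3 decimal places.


height_mm = gray/255 × 1.075; cell vol = 4.13² × mean(4 corners)
unit = 4.13² × 1.075 / (4×255) = 0.0179766 mm³ per gray-sum
row 0: Σ corner-gray over 10 cells = 5070  → 91.1415
row 1: Σ corner-gray over 10 cells = 4242  → 76.2569
row 2: Σ corner-gray over 10 cells = 5018  → 90.2068
Σ rows: total corner-gray = 14330  → 257.6052 mm³

257.605


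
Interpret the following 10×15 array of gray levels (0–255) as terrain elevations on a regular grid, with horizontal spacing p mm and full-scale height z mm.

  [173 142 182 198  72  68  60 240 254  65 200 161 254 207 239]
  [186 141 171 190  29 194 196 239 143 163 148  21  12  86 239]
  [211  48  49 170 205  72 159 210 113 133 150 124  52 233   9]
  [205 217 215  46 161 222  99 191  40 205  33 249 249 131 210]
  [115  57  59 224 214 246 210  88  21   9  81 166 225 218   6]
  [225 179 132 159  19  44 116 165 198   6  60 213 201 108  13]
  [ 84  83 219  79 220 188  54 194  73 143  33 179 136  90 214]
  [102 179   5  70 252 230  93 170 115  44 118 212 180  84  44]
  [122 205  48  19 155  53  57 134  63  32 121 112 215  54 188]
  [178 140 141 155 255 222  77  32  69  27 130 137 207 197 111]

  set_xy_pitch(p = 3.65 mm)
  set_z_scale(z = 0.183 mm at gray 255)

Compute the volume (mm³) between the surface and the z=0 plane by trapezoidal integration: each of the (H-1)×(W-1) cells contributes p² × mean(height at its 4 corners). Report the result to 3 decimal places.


161.060

height_mm = gray/255 × 0.183; cell vol = 3.65² × mean(4 corners)
unit = 3.65² × 0.183 / (4×255) = 0.00239021 mm³ per gray-sum
row 0: Σ corner-gray over 14 cells = 8509  → 20.3383
row 1: Σ corner-gray over 14 cells = 7547  → 18.0389
row 2: Σ corner-gray over 14 cells = 8187  → 19.5687
row 3: Σ corner-gray over 14 cells = 8288  → 19.8101
row 4: Σ corner-gray over 14 cells = 7195  → 17.1976
row 5: Σ corner-gray over 14 cells = 7118  → 17.0135
row 6: Σ corner-gray over 14 cells = 7330  → 17.5203
row 7: Σ corner-gray over 14 cells = 6496  → 15.5268
row 8: Σ corner-gray over 14 cells = 6713  → 16.0455
Σ rows: total corner-gray = 67383  → 161.0597 mm³


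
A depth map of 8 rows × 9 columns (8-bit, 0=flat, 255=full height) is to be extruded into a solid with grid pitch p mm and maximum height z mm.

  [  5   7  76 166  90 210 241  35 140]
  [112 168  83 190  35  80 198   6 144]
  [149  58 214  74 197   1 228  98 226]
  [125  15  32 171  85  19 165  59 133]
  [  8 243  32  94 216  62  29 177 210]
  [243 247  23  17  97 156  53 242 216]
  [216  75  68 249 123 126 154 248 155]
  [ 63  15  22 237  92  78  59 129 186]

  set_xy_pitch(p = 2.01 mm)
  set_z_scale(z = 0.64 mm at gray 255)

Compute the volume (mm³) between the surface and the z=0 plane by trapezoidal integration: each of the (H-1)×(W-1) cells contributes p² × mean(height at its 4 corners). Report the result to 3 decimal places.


67.962

height_mm = gray/255 × 0.64; cell vol = 2.01² × mean(4 corners)
unit = 2.01² × 0.64 / (4×255) = 0.00253496 mm³ per gray-sum
row 0: Σ corner-gray over 8 cells = 3571  → 9.0524
row 1: Σ corner-gray over 8 cells = 3891  → 9.8635
row 2: Σ corner-gray over 8 cells = 3465  → 8.7837
row 3: Σ corner-gray over 8 cells = 3274  → 8.2995
row 4: Σ corner-gray over 8 cells = 4053  → 10.2742
row 5: Σ corner-gray over 8 cells = 4586  → 11.6253
row 6: Σ corner-gray over 8 cells = 3970  → 10.0638
Σ rows: total corner-gray = 26810  → 67.9624 mm³


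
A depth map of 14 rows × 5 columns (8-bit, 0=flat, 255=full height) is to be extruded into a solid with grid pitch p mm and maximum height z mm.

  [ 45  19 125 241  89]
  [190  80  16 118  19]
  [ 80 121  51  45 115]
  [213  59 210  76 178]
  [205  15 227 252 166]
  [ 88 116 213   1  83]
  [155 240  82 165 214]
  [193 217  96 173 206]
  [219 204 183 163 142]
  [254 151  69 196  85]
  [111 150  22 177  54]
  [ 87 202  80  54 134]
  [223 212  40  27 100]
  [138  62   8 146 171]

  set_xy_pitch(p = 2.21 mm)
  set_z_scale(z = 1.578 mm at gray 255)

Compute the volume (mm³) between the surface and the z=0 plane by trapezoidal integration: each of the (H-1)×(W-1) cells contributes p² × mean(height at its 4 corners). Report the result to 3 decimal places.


height_mm = gray/255 × 1.578; cell vol = 2.21² × mean(4 corners)
unit = 2.21² × 1.578 / (4×255) = 0.00755599 mm³ per gray-sum
row 0: Σ corner-gray over 4 cells = 1541  → 11.6438
row 1: Σ corner-gray over 4 cells = 1266  → 9.5659
row 2: Σ corner-gray over 4 cells = 1710  → 12.9207
row 3: Σ corner-gray over 4 cells = 2440  → 18.4366
row 4: Σ corner-gray over 4 cells = 2190  → 16.5476
row 5: Σ corner-gray over 4 cells = 2174  → 16.4267
row 6: Σ corner-gray over 4 cells = 2714  → 20.5070
row 7: Σ corner-gray over 4 cells = 2832  → 21.3986
row 8: Σ corner-gray over 4 cells = 2632  → 19.8874
row 9: Σ corner-gray over 4 cells = 2034  → 15.3689
row 10: Σ corner-gray over 4 cells = 1756  → 13.2683
row 11: Σ corner-gray over 4 cells = 1774  → 13.4043
row 12: Σ corner-gray over 4 cells = 1622  → 12.2558
Σ rows: total corner-gray = 26685  → 201.6316 mm³

201.632


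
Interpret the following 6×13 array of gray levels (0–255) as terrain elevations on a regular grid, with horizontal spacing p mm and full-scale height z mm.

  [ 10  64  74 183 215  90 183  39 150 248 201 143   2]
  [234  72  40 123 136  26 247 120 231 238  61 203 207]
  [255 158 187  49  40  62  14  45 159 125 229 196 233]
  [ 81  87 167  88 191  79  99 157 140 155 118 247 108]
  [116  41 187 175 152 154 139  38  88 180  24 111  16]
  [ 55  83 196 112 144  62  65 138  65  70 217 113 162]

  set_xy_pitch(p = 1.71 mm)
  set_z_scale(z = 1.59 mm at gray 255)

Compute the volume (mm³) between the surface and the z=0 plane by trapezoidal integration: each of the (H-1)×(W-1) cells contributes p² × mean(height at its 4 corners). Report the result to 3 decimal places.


height_mm = gray/255 × 1.59; cell vol = 1.71² × mean(4 corners)
unit = 1.71² × 1.59 / (4×255) = 0.00455816 mm³ per gray-sum
row 0: Σ corner-gray over 12 cells = 6627  → 30.2069
row 1: Σ corner-gray over 12 cells = 6451  → 29.4047
row 2: Σ corner-gray over 12 cells = 6261  → 28.5386
row 3: Σ corner-gray over 12 cells = 5955  → 27.1438
row 4: Σ corner-gray over 12 cells = 5457  → 24.8739
Σ rows: total corner-gray = 30751  → 140.1679 mm³

140.168


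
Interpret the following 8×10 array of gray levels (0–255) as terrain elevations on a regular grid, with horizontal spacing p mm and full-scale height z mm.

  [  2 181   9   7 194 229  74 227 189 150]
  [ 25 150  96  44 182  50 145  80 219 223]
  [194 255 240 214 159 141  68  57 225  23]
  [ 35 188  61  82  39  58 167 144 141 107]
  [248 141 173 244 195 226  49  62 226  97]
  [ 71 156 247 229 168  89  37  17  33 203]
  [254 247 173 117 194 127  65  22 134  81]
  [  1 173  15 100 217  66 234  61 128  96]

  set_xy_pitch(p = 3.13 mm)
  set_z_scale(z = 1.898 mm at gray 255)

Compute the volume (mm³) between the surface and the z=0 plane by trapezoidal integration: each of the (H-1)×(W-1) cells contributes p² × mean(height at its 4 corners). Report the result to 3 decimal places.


617.684

height_mm = gray/255 × 1.898; cell vol = 3.13² × mean(4 corners)
unit = 3.13² × 1.898 / (4×255) = 0.0182299 mm³ per gray-sum
row 0: Σ corner-gray over 9 cells = 4552  → 82.9826
row 1: Σ corner-gray over 9 cells = 5115  → 93.2460
row 2: Σ corner-gray over 9 cells = 4837  → 88.1781
row 3: Σ corner-gray over 9 cells = 4879  → 88.9438
row 4: Σ corner-gray over 9 cells = 5203  → 94.8503
row 5: Σ corner-gray over 9 cells = 4719  → 86.0270
row 6: Σ corner-gray over 9 cells = 4578  → 83.4566
Σ rows: total corner-gray = 33883  → 617.6843 mm³


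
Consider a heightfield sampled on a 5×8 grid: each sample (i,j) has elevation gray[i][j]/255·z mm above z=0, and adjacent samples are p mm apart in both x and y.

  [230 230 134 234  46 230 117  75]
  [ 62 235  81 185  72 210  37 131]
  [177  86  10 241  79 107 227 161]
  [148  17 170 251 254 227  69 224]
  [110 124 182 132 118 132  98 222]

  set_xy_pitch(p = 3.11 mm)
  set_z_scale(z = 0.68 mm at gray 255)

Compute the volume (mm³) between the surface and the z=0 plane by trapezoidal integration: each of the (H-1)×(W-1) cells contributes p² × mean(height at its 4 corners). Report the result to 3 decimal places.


height_mm = gray/255 × 0.68; cell vol = 3.11² × mean(4 corners)
unit = 3.11² × 0.68 / (4×255) = 0.00644807 mm³ per gray-sum
row 0: Σ corner-gray over 7 cells = 4120  → 26.5660
row 1: Σ corner-gray over 7 cells = 3671  → 23.6709
row 2: Σ corner-gray over 7 cells = 4186  → 26.9916
row 3: Σ corner-gray over 7 cells = 4252  → 27.4172
Σ rows: total corner-gray = 16229  → 104.6457 mm³

104.646


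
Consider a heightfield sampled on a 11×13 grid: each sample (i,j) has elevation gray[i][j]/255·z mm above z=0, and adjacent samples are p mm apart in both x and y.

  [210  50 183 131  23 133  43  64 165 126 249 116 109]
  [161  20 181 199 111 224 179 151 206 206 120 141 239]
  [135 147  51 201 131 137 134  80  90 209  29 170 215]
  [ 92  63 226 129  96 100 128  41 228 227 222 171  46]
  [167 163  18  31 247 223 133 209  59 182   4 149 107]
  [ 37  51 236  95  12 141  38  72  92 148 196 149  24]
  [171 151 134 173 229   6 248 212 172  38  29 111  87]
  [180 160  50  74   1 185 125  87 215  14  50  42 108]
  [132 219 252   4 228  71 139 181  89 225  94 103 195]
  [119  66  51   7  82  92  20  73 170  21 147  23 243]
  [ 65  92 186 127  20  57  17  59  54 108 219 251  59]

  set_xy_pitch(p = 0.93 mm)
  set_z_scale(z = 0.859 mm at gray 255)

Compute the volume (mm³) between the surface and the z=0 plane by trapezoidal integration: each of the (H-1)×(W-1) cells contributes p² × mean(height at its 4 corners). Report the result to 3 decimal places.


height_mm = gray/255 × 0.859; cell vol = 0.93² × mean(4 corners)
unit = 0.93² × 0.859 / (4×255) = 0.000728381 mm³ per gray-sum
row 0: Σ corner-gray over 12 cells = 6761  → 4.9246
row 1: Σ corner-gray over 12 cells = 6984  → 5.0870
row 2: Σ corner-gray over 12 cells = 6508  → 4.7403
row 3: Σ corner-gray over 12 cells = 6510  → 4.7418
row 4: Σ corner-gray over 12 cells = 5631  → 4.1015
row 5: Σ corner-gray over 12 cells = 5785  → 4.2137
row 6: Σ corner-gray over 12 cells = 5558  → 4.0483
row 7: Σ corner-gray over 12 cells = 5831  → 4.2472
row 8: Σ corner-gray over 12 cells = 5403  → 3.9354
row 9: Σ corner-gray over 12 cells = 4370  → 3.1830
Σ rows: total corner-gray = 59341  → 43.2229 mm³

43.223


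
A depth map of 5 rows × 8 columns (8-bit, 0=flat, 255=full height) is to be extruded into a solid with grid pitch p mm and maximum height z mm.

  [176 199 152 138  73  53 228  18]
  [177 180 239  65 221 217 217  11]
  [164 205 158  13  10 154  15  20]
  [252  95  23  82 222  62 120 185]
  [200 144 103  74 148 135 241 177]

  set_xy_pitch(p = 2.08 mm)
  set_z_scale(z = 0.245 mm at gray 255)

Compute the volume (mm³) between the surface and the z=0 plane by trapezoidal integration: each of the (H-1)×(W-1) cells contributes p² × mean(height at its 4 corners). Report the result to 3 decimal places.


15.335

height_mm = gray/255 × 0.245; cell vol = 2.08² × mean(4 corners)
unit = 2.08² × 0.245 / (4×255) = 0.00103918 mm³ per gray-sum
row 0: Σ corner-gray over 7 cells = 4346  → 4.5163
row 1: Σ corner-gray over 7 cells = 3760  → 3.9073
row 2: Σ corner-gray over 7 cells = 2939  → 3.0542
row 3: Σ corner-gray over 7 cells = 3712  → 3.8575
Σ rows: total corner-gray = 14757  → 15.3352 mm³


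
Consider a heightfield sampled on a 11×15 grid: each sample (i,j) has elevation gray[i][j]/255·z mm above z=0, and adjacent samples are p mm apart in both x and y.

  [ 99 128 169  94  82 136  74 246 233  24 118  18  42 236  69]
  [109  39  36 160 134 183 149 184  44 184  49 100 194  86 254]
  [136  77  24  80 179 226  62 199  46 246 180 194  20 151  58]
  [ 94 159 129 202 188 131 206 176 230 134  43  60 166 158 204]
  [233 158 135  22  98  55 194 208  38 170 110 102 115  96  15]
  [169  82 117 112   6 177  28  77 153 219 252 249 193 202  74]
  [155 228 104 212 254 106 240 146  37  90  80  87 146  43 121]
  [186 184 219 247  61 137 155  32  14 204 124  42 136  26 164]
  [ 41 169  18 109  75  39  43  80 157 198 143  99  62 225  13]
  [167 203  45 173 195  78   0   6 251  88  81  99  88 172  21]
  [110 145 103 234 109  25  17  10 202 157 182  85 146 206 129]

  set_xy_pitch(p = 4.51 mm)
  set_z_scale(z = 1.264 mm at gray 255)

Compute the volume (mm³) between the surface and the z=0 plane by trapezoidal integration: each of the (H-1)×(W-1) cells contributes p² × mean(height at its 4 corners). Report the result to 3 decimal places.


1779.049

height_mm = gray/255 × 1.264; cell vol = 4.51² × mean(4 corners)
unit = 4.51² × 1.264 / (4×255) = 0.0252058 mm³ per gray-sum
row 0: Σ corner-gray over 14 cells = 6815  → 171.7773
row 1: Σ corner-gray over 14 cells = 7009  → 176.6672
row 2: Σ corner-gray over 14 cells = 7824  → 197.2100
row 3: Σ corner-gray over 14 cells = 7512  → 189.3458
row 4: Σ corner-gray over 14 cells = 7227  → 182.1621
row 5: Σ corner-gray over 14 cells = 7799  → 196.5798
row 6: Σ corner-gray over 14 cells = 7334  → 184.8591
row 7: Σ corner-gray over 14 cells = 6400  → 161.3169
row 8: Σ corner-gray over 14 cells = 6034  → 152.0916
row 9: Σ corner-gray over 14 cells = 6627  → 167.0386
Σ rows: total corner-gray = 70581  → 1779.0485 mm³


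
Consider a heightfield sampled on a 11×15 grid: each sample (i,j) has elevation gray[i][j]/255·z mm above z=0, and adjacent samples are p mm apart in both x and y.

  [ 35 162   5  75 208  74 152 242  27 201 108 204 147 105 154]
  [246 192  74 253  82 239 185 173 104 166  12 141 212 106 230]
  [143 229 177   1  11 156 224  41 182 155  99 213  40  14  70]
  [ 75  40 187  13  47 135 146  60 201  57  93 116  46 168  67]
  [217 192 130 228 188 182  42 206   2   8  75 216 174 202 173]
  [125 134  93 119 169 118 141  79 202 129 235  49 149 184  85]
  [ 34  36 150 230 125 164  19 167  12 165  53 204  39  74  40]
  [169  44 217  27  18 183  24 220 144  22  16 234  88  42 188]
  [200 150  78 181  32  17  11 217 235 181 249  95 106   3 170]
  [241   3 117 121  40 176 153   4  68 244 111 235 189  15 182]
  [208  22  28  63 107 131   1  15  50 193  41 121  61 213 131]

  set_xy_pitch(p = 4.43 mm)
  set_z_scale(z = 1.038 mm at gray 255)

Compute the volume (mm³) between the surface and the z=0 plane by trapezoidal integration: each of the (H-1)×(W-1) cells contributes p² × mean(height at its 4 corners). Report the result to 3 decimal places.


height_mm = gray/255 × 1.038; cell vol = 4.43² × mean(4 corners)
unit = 4.43² × 1.038 / (4×255) = 0.0199712 mm³ per gray-sum
row 0: Σ corner-gray over 14 cells = 7963  → 159.0308
row 1: Σ corner-gray over 14 cells = 7651  → 152.7998
row 2: Σ corner-gray over 14 cells = 6057  → 120.9657
row 3: Σ corner-gray over 14 cells = 6840  → 136.6032
row 4: Σ corner-gray over 14 cells = 7892  → 157.6129
row 5: Σ corner-gray over 14 cells = 6762  → 135.0454
row 6: Σ corner-gray over 14 cells = 5865  → 117.1312
row 7: Σ corner-gray over 14 cells = 6395  → 127.7160
row 8: Σ corner-gray over 14 cells = 6855  → 136.9027
row 9: Σ corner-gray over 14 cells = 5806  → 115.9529
Σ rows: total corner-gray = 68086  → 1359.7606 mm³

1359.761


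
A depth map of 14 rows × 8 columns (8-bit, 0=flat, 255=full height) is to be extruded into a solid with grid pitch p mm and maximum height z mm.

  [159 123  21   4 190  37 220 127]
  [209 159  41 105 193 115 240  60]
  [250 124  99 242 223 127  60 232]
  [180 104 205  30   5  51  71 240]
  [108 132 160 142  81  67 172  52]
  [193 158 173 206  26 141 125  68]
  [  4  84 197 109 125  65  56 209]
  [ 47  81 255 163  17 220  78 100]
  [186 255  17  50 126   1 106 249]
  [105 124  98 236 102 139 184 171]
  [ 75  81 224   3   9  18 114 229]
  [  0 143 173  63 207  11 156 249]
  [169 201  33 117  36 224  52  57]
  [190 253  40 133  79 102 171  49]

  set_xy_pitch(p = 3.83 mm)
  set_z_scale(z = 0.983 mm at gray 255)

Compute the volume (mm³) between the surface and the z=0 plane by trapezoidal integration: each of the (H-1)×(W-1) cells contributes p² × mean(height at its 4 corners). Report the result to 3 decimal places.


625.907

height_mm = gray/255 × 0.983; cell vol = 3.83² × mean(4 corners)
unit = 3.83² × 0.983 / (4×255) = 0.0141368 mm³ per gray-sum
row 0: Σ corner-gray over 7 cells = 3451  → 48.7861
row 1: Σ corner-gray over 7 cells = 4207  → 59.4735
row 2: Σ corner-gray over 7 cells = 3584  → 50.6663
row 3: Σ corner-gray over 7 cells = 3020  → 42.6931
row 4: Σ corner-gray over 7 cells = 3587  → 50.7087
row 5: Σ corner-gray over 7 cells = 3404  → 48.1216
row 6: Σ corner-gray over 7 cells = 3260  → 46.0859
row 7: Σ corner-gray over 7 cells = 3320  → 46.9342
row 8: Σ corner-gray over 7 cells = 3587  → 50.7087
row 9: Σ corner-gray over 7 cells = 3244  → 45.8598
row 10: Σ corner-gray over 7 cells = 2957  → 41.8025
row 11: Σ corner-gray over 7 cells = 3307  → 46.7504
row 12: Σ corner-gray over 7 cells = 3347  → 47.3158
Σ rows: total corner-gray = 44275  → 625.9065 mm³


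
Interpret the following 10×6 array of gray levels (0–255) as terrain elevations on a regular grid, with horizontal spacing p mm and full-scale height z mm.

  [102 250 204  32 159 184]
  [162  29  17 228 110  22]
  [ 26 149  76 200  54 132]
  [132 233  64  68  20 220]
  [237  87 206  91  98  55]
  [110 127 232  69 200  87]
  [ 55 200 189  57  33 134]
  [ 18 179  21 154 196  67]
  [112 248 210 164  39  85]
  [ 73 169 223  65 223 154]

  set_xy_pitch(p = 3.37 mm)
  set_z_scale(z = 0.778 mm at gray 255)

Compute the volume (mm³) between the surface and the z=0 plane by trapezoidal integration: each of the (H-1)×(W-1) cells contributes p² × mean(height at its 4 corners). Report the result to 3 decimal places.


196.316

height_mm = gray/255 × 0.778; cell vol = 3.37² × mean(4 corners)
unit = 3.37² × 0.778 / (4×255) = 0.00866242 mm³ per gray-sum
row 0: Σ corner-gray over 5 cells = 2528  → 21.8986
row 1: Σ corner-gray over 5 cells = 2068  → 17.9139
row 2: Σ corner-gray over 5 cells = 2238  → 19.3865
row 3: Σ corner-gray over 5 cells = 2378  → 20.5992
row 4: Σ corner-gray over 5 cells = 2709  → 23.4665
row 5: Σ corner-gray over 5 cells = 2600  → 22.5223
row 6: Σ corner-gray over 5 cells = 2332  → 20.2008
row 7: Σ corner-gray over 5 cells = 2704  → 23.4232
row 8: Σ corner-gray over 5 cells = 3106  → 26.9055
Σ rows: total corner-gray = 22663  → 196.3164 mm³


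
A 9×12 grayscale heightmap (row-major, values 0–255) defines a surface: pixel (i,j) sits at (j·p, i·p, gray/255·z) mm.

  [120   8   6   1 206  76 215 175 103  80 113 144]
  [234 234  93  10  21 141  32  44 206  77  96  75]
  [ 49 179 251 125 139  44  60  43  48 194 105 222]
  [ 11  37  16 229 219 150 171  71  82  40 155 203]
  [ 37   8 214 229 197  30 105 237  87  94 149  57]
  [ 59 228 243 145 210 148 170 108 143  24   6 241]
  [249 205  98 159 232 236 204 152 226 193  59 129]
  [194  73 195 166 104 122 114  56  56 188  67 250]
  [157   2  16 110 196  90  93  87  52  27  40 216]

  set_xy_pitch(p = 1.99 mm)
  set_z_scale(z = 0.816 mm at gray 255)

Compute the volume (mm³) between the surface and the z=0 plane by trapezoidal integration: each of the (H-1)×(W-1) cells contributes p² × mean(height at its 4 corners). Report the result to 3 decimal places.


height_mm = gray/255 × 0.816; cell vol = 1.99² × mean(4 corners)
unit = 1.99² × 0.816 / (4×255) = 0.00316808 mm³ per gray-sum
row 0: Σ corner-gray over 11 cells = 4447  → 14.0885
row 1: Σ corner-gray over 11 cells = 4864  → 15.4095
row 2: Σ corner-gray over 11 cells = 5201  → 16.4772
row 3: Σ corner-gray over 11 cells = 5348  → 16.9429
row 4: Σ corner-gray over 11 cells = 5944  → 18.8311
row 5: Σ corner-gray over 11 cells = 7056  → 22.3540
row 6: Σ corner-gray over 11 cells = 6632  → 21.0107
row 7: Σ corner-gray over 11 cells = 4525  → 14.3356
Σ rows: total corner-gray = 44017  → 139.4494 mm³

139.449


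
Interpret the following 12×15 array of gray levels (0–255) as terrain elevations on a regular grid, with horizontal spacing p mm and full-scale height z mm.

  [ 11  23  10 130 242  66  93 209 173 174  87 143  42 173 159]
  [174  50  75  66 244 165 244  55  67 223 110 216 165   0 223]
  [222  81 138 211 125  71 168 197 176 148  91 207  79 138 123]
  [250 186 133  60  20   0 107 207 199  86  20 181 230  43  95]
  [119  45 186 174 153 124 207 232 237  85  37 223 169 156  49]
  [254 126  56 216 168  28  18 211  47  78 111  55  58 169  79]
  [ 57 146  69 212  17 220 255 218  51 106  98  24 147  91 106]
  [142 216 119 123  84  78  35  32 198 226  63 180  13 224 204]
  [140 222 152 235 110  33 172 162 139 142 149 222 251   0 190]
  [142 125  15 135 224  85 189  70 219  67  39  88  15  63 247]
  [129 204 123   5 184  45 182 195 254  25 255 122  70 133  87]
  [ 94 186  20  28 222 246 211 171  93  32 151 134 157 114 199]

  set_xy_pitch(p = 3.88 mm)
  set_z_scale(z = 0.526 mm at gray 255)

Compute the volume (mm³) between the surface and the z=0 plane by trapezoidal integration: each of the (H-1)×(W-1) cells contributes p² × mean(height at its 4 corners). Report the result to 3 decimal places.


height_mm = gray/255 × 0.526; cell vol = 3.88² × mean(4 corners)
unit = 3.88² × 0.526 / (4×255) = 0.00776335 mm³ per gray-sum
row 0: Σ corner-gray over 14 cells = 7057  → 54.7859
row 1: Σ corner-gray over 14 cells = 7762  → 60.2591
row 2: Σ corner-gray over 14 cells = 7294  → 56.6259
row 3: Σ corner-gray over 14 cells = 7513  → 58.3260
row 4: Σ corner-gray over 14 cells = 7239  → 56.1989
row 5: Σ corner-gray over 14 cells = 6486  → 50.3531
row 6: Σ corner-gray over 14 cells = 6999  → 54.3357
row 7: Σ corner-gray over 14 cells = 7836  → 60.8336
row 8: Σ corner-gray over 14 cells = 7365  → 57.1771
row 9: Σ corner-gray over 14 cells = 6867  → 53.3109
row 10: Σ corner-gray over 14 cells = 7633  → 59.2576
Σ rows: total corner-gray = 80051  → 621.4637 mm³

621.464


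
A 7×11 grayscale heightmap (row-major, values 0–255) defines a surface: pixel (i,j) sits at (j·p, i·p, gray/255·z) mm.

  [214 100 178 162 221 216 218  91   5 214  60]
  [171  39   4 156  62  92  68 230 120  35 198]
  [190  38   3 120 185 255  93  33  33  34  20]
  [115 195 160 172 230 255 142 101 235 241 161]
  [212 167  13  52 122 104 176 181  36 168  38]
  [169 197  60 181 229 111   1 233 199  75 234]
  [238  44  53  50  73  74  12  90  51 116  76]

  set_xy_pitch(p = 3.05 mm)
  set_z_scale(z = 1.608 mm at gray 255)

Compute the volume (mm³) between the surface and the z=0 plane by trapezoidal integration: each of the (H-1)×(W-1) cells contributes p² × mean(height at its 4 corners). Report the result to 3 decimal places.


441.185

height_mm = gray/255 × 1.608; cell vol = 3.05² × mean(4 corners)
unit = 3.05² × 1.608 / (4×255) = 0.0146651 mm³ per gray-sum
row 0: Σ corner-gray over 10 cells = 5065  → 74.2788
row 1: Σ corner-gray over 10 cells = 3779  → 55.4195
row 2: Σ corner-gray over 10 cells = 5536  → 81.1861
row 3: Σ corner-gray over 10 cells = 6026  → 88.3720
row 4: Σ corner-gray over 10 cells = 5263  → 77.1825
row 5: Σ corner-gray over 10 cells = 4415  → 64.7465
Σ rows: total corner-gray = 30084  → 441.1854 mm³


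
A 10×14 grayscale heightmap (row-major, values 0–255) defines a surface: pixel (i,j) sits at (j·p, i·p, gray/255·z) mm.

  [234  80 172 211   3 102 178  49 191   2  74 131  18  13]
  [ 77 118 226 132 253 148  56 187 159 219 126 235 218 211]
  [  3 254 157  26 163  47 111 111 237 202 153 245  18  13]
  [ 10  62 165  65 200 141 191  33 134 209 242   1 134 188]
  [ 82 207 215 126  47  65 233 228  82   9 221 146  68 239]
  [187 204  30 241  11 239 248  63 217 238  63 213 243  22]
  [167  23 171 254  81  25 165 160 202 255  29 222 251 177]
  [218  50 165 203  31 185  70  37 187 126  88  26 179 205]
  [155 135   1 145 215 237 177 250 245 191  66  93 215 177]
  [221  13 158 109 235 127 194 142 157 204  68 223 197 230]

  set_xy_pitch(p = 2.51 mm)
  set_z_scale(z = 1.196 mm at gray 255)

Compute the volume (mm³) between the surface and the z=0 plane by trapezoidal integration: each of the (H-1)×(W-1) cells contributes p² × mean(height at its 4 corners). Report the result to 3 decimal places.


height_mm = gray/255 × 1.196; cell vol = 2.51² × mean(4 corners)
unit = 2.51² × 1.196 / (4×255) = 0.00738718 mm³ per gray-sum
row 0: Σ corner-gray over 13 cells = 7111  → 52.5302
row 1: Σ corner-gray over 13 cells = 7906  → 58.4030
row 2: Σ corner-gray over 13 cells = 6816  → 50.3510
row 3: Σ corner-gray over 13 cells = 6967  → 51.4665
row 4: Σ corner-gray over 13 cells = 7844  → 57.9450
row 5: Σ corner-gray over 13 cells = 8249  → 60.9368
row 6: Σ corner-gray over 13 cells = 7137  → 52.7223
row 7: Σ corner-gray over 13 cells = 7389  → 54.5838
row 8: Σ corner-gray over 13 cells = 8377  → 61.8824
Σ rows: total corner-gray = 67796  → 500.8210 mm³

500.821


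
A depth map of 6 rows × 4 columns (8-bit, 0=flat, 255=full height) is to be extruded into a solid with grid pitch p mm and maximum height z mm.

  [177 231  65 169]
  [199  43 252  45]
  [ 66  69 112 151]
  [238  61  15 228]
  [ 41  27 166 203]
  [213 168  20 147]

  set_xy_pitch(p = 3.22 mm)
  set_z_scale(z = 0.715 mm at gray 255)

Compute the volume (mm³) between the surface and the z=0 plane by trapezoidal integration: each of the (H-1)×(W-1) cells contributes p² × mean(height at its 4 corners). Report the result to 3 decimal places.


height_mm = gray/255 × 0.715; cell vol = 3.22² × mean(4 corners)
unit = 3.22² × 0.715 / (4×255) = 0.00726805 mm³ per gray-sum
row 0: Σ corner-gray over 3 cells = 1772  → 12.8790
row 1: Σ corner-gray over 3 cells = 1413  → 10.2697
row 2: Σ corner-gray over 3 cells = 1197  → 8.6998
row 3: Σ corner-gray over 3 cells = 1248  → 9.0705
row 4: Σ corner-gray over 3 cells = 1366  → 9.9281
Σ rows: total corner-gray = 6996  → 50.8472 mm³

50.847


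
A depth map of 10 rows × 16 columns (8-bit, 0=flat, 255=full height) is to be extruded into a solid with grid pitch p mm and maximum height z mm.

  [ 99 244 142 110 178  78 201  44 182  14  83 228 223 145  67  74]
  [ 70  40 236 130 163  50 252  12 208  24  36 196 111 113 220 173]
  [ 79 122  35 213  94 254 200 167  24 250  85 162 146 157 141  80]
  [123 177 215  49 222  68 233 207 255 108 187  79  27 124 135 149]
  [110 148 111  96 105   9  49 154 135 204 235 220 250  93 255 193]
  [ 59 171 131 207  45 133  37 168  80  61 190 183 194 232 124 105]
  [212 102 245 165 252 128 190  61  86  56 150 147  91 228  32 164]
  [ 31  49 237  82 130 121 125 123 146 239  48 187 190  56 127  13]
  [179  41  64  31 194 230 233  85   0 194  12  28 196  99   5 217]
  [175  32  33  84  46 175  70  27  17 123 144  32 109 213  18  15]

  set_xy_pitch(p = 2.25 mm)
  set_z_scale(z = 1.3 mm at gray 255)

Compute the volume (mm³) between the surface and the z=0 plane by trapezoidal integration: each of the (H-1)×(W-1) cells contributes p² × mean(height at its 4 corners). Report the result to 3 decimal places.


height_mm = gray/255 × 1.3; cell vol = 2.25² × mean(4 corners)
unit = 2.25² × 1.3 / (4×255) = 0.00645221 mm³ per gray-sum
row 0: Σ corner-gray over 15 cells = 7876  → 50.8176
row 1: Σ corner-gray over 15 cells = 8084  → 52.1596
row 2: Σ corner-gray over 15 cells = 8703  → 56.1535
row 3: Σ corner-gray over 15 cells = 8875  → 57.2633
row 4: Σ corner-gray over 15 cells = 8507  → 54.8889
row 5: Σ corner-gray over 15 cells = 8318  → 53.6694
row 6: Σ corner-gray over 15 cells = 8006  → 51.6564
row 7: Σ corner-gray over 15 cells = 6984  → 45.0622
row 8: Σ corner-gray over 15 cells = 5656  → 36.4937
Σ rows: total corner-gray = 71009  → 458.1647 mm³

458.165


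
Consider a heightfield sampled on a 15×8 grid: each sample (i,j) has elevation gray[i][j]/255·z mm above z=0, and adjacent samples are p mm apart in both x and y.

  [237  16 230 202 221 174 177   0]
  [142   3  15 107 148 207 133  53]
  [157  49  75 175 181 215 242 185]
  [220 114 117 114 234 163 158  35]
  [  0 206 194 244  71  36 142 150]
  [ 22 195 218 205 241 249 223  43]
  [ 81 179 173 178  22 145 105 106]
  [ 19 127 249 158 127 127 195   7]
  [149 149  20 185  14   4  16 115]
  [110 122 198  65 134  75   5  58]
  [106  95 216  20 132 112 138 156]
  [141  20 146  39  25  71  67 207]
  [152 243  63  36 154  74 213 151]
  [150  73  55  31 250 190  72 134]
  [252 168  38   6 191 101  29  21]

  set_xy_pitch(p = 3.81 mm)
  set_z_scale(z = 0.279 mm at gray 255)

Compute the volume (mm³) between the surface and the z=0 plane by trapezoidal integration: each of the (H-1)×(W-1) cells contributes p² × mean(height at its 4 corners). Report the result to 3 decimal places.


195.503

height_mm = gray/255 × 0.279; cell vol = 3.81² × mean(4 corners)
unit = 3.81² × 0.279 / (4×255) = 0.00397058 mm³ per gray-sum
row 0: Σ corner-gray over 7 cells = 3698  → 14.6832
row 1: Σ corner-gray over 7 cells = 3637  → 14.4410
row 2: Σ corner-gray over 7 cells = 4271  → 16.9583
row 3: Σ corner-gray over 7 cells = 3991  → 15.8466
row 4: Σ corner-gray over 7 cells = 4663  → 18.5148
row 5: Σ corner-gray over 7 cells = 4518  → 17.9391
row 6: Σ corner-gray over 7 cells = 3783  → 15.0207
row 7: Σ corner-gray over 7 cells = 3032  → 12.0388
row 8: Σ corner-gray over 7 cells = 2406  → 9.5532
row 9: Σ corner-gray over 7 cells = 3054  → 12.1262
row 10: Σ corner-gray over 7 cells = 2772  → 11.0064
row 11: Σ corner-gray over 7 cells = 2953  → 11.7251
row 12: Σ corner-gray over 7 cells = 3495  → 13.8772
row 13: Σ corner-gray over 7 cells = 2965  → 11.7728
Σ rows: total corner-gray = 49238  → 195.5034 mm³
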